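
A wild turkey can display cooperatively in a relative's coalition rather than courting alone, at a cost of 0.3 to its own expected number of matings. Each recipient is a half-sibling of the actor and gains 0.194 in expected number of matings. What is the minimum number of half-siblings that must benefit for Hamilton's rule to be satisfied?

r to a half-sibling = 1/4 (half-sibs share one parent — one path of length 2: r = (1/2)^2 = 1/4).
Hamilton's rule: n·r·B > C  ⇒  n > C/(r·B) = 0.3/(0.25·0.194) = 6.186.
The smallest integer exceeding 6.186 is 7.

7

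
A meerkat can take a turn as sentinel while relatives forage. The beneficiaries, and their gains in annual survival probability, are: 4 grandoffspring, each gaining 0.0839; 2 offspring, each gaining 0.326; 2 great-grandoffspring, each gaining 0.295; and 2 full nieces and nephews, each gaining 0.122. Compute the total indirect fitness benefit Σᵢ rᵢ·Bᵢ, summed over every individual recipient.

0.54465

r to a grandoffspring = 1/4 (two parent–offspring links: r = (1/2)^2 = 1/4).
r to an offspring = 1/2 (one parent–offspring link: r = (1/2)^1 = 1/2).
r to a great-grandoffspring = 1/8 (three parent–offspring links: r = (1/2)^3 = 1/8).
r to a full niece or nephew = 1/4 (full aunt/uncle↔niece/nephew: two paths of length 3 through the shared grandparent pair: r = 2·(1/2)^3 = 1/4).
Summing one r·B term per recipient: 4·0.25·0.0839 + 2·0.5·0.326 + 2·0.125·0.295 + 2·0.25·0.122 = 0.54465.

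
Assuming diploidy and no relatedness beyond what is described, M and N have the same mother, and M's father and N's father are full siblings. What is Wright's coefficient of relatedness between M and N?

0.375

Independent pedigree routes through distinct common ancestors add.
M and N are related in two ways: half-sibs through their shared mother (r = 1/4) and first cousins through their fathers (r = 1/8).
r = 1/4 + 1/8 = 0.375.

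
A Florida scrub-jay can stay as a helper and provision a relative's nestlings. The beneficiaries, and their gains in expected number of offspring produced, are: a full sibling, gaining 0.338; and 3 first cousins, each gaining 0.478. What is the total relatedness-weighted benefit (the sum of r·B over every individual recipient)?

r to a full sibling = 0.5 (full sibs share both parents — two paths of length 2: r = 2·(1/2)^2 = 1/2).
r to a first cousin = 0.125 (first cousins share one grandparent pair — two paths of length 4: r = 2·(1/2)^4 = 1/8).
Summing one r·B term per recipient: 1·0.5·0.338 + 3·0.125·0.478 = 0.34825.

0.34825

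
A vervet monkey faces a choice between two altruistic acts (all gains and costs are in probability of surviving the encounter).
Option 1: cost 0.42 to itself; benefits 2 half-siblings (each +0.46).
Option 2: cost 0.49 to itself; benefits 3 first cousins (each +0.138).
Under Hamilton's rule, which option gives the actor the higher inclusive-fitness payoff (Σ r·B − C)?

Option 1: r to a half-sibling = 0.25.
Option 1: Σ r·B − C = (2·0.25·0.46) − 0.42 = -0.19.
Option 2: r to a first cousin = 0.125.
Option 2: Σ r·B − C = (3·0.125·0.138) − 0.49 = -0.43825.
Option 1 has the higher net inclusive-fitness payoff.

Option 1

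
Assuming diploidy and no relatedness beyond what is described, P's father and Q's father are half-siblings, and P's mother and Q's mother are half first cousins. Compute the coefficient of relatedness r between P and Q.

Relatedness sums over independent paths through distinct common ancestors.
P and Q are related in two ways: half first cousins through their fathers (r = 1/16) and half second cousins through their mothers (r = 1/64).
r = 1/16 + 1/64 = 5/64 = 0.078125.

0.078125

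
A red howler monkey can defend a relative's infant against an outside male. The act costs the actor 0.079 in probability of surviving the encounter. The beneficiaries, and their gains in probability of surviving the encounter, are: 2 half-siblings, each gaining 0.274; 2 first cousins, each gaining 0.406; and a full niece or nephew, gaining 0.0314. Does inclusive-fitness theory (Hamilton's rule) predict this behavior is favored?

Hamilton's rule: the trait is favored when the sum of r·B over every recipient exceeds the actor's cost C.
r to a half-sibling = 0.25 (half-sibs share one parent — one path of length 2: r = (1/2)^2 = 1/4).
r to a first cousin = 0.125 (first cousins share one grandparent pair — two paths of length 4: r = 2·(1/2)^4 = 1/8).
r to a full niece or nephew = 1/4 (full aunt/uncle↔niece/nephew: two paths of length 3 through the shared grandparent pair: r = 2·(1/2)^3 = 1/4).
Summing one r·B term per recipient: 2·0.25·0.274 + 2·0.125·0.406 + 1·0.25·0.0314 = 0.24635.
0.24635 > 0.079: the indirect benefit exceeds the cost.

Yes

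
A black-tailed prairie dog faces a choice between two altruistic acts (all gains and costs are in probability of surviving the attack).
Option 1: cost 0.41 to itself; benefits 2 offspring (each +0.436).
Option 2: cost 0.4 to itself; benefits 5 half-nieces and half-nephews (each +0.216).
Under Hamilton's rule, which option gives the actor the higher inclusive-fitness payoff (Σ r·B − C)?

Option 1: r to an offspring = 0.5.
Option 1: Σ r·B − C = (2·0.5·0.436) − 0.41 = 0.026.
Option 2: r to a half-niece or half-nephew = 0.125.
Option 2: Σ r·B − C = (5·0.125·0.216) − 0.4 = -0.265.
Option 1 has the higher net inclusive-fitness payoff.

Option 1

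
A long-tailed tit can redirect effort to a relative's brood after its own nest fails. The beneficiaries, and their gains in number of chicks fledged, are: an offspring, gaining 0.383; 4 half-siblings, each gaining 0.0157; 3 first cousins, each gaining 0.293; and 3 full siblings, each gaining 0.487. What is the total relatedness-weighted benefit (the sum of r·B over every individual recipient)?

1.047575

r to an offspring = 0.5 (one parent–offspring link: r = (1/2)^1 = 1/2).
r to a half-sibling = 0.25 (half-sibs share one parent — one path of length 2: r = (1/2)^2 = 1/4).
r to a first cousin = 1/8 (first cousins share one grandparent pair — two paths of length 4: r = 2·(1/2)^4 = 1/8).
r to a full sibling = 1/2 (full sibs share both parents — two paths of length 2: r = 2·(1/2)^2 = 1/2).
Summing one r·B term per recipient: 1·0.5·0.383 + 4·0.25·0.0157 + 3·0.125·0.293 + 3·0.5·0.487 = 1.047575.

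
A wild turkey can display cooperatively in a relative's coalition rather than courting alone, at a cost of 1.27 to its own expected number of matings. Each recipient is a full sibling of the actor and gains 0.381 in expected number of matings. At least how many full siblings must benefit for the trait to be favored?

r to a full sibling = 0.5 (full sibs share both parents — two paths of length 2: r = 2·(1/2)^2 = 1/2).
Hamilton's rule: n·r·B > C  ⇒  n > C/(r·B) = 1.27/(0.5·0.381) = 6.667.
The smallest integer exceeding 6.667 is 7.

7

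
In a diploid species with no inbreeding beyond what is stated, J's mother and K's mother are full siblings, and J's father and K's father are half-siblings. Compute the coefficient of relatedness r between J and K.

0.1875

With two independent routes of shared ancestry, r is the sum of the two contributions.
J and K are related in two ways: first cousins through their mothers (r = 1/8) and half first cousins through their fathers (r = 1/16).
r = 1/8 + 1/16 = 3/16 = 0.1875.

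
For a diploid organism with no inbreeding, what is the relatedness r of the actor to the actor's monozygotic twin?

1

Each parent–offspring link contributes a factor of 1/2, and independent paths through distinct common ancestors add.
Monozygotic twins share every allele identical by descent: r = 1.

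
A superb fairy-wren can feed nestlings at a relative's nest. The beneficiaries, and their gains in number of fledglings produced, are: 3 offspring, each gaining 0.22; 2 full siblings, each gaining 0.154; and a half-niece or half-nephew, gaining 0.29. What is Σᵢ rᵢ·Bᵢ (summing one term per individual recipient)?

r to an offspring = 0.5 (one parent–offspring link: r = (1/2)^1 = 1/2).
r to a full sibling = 1/2 (full sibs share both parents — two paths of length 2: r = 2·(1/2)^2 = 1/2).
r to a half-niece or half-nephew = 0.125 (half-aunt/uncle↔niece/nephew: one path of length 3: r = (1/2)^3 = 1/8).
Summing one r·B term per recipient: 3·0.5·0.22 + 2·0.5·0.154 + 1·0.125·0.29 = 0.52025.

0.52025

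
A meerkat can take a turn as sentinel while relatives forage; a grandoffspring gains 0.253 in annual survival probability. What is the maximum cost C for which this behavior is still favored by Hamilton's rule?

r to a grandoffspring = 1/4 (two parent–offspring links: r = (1/2)^2 = 1/4).
Hamilton's rule: n·r·B > C, so the trait is favored while C < n·r·B = 1·0.25·0.253 = 0.06325.

0.06325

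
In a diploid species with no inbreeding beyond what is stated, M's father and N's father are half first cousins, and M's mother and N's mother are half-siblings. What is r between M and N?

0.078125

With two independent routes of shared ancestry, r is the sum of the two contributions.
M and N are related in two ways: half second cousins through their fathers (r = 1/64) and half first cousins through their mothers (r = 1/16).
r = 1/64 + 1/16 = 5/64 = 0.078125.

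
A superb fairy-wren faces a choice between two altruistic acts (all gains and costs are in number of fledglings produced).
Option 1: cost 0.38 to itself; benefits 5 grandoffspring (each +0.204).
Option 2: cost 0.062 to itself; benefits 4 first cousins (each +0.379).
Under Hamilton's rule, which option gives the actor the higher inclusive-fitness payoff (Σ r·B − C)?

Option 1: r to a grandoffspring = 0.25.
Option 1: Σ r·B − C = (5·0.25·0.204) − 0.38 = -0.125.
Option 2: r to a first cousin = 0.125.
Option 2: Σ r·B − C = (4·0.125·0.379) − 0.062 = 0.1275.
Option 2 has the higher net inclusive-fitness payoff.

Option 2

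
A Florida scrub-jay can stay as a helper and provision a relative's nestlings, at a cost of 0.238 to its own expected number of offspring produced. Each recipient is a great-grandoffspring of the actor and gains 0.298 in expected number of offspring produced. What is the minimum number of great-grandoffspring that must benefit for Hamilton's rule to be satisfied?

7

r to a great-grandoffspring = 1/8 (three parent–offspring links: r = (1/2)^3 = 1/8).
Hamilton's rule: n·r·B > C  ⇒  n > C/(r·B) = 0.238/(0.125·0.298) = 6.389.
The smallest integer exceeding 6.389 is 7.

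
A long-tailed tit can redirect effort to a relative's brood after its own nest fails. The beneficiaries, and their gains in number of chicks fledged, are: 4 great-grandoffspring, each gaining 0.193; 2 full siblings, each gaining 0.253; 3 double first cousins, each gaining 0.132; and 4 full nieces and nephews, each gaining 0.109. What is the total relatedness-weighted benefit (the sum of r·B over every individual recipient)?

0.5575

r to a great-grandoffspring = 1/8 (three parent–offspring links: r = (1/2)^3 = 1/8).
r to a full sibling = 1/2 (full sibs share both parents — two paths of length 2: r = 2·(1/2)^2 = 1/2).
r to a double first cousin = 0.25 (double first cousins share both grandparent pairs — four paths of length 4: r = 4·(1/2)^4 = 1/4).
r to a full niece or nephew = 0.25 (full aunt/uncle↔niece/nephew: two paths of length 3 through the shared grandparent pair: r = 2·(1/2)^3 = 1/4).
Summing one r·B term per recipient: 4·0.125·0.193 + 2·0.5·0.253 + 3·0.25·0.132 + 4·0.25·0.109 = 0.5575.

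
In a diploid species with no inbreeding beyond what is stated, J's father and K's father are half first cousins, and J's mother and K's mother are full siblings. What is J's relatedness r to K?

Independent pedigree routes through distinct common ancestors add.
J and K are related in two ways: half second cousins through their fathers (r = 1/64) and first cousins through their mothers (r = 1/8).
r = 1/64 + 1/8 = 9/64 = 0.140625.

0.140625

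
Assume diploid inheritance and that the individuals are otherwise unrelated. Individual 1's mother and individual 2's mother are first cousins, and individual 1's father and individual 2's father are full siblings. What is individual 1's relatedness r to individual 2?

0.15625

With two independent routes of shared ancestry, r is the sum of the two contributions.
Individual 1 and individual 2 are related in two ways: second cousins through their mothers (r = 1/32) and first cousins through their fathers (r = 1/8).
r = 1/32 + 1/8 = 5/32 = 0.15625.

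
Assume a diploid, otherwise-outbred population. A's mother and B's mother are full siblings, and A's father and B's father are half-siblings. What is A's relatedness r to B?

0.1875

Wright's path rule: contributions from independent ancestry routes add.
A and B are related in two ways: first cousins through their mothers (r = 1/8) and half first cousins through their fathers (r = 1/16).
r = 1/8 + 1/16 = 3/16 = 0.1875.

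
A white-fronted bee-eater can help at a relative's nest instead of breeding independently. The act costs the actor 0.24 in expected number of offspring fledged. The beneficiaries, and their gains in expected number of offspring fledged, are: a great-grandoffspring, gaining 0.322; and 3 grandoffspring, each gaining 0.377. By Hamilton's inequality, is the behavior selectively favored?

Yes

Hamilton's rule: the trait is favored when the sum of r·B over every recipient exceeds the actor's cost C.
r to a great-grandoffspring = 0.125 (three parent–offspring links: r = (1/2)^3 = 1/8).
r to a grandoffspring = 0.25 (two parent–offspring links: r = (1/2)^2 = 1/4).
Summing one r·B term per recipient: 1·0.125·0.322 + 3·0.25·0.377 = 0.323.
0.323 > 0.24: the indirect benefit exceeds the cost.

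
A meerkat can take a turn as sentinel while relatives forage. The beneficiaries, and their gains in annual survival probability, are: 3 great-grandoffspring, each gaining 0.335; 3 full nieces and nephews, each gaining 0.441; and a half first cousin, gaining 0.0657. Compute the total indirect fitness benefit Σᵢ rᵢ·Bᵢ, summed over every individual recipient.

r to a great-grandoffspring = 0.125 (three parent–offspring links: r = (1/2)^3 = 1/8).
r to a full niece or nephew = 1/4 (full aunt/uncle↔niece/nephew: two paths of length 3 through the shared grandparent pair: r = 2·(1/2)^3 = 1/4).
r to a half first cousin = 0.0625 (half first cousins share one grandparent — one path of length 4: r = (1/2)^4 = 1/16).
Summing one r·B term per recipient: 3·0.125·0.335 + 3·0.25·0.441 + 1·0.0625·0.0657 = 0.46048125.

0.46048125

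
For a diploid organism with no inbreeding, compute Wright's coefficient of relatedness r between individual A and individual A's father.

Each parent–offspring link contributes a factor of 1/2, and independent paths through distinct common ancestors add.
One parent–offspring link: r = (1/2)^1 = 1/2.

0.5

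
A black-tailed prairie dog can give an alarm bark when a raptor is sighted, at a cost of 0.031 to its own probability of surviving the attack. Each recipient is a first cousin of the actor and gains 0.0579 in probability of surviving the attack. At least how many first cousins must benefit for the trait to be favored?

r to a first cousin = 1/8 (first cousins share one grandparent pair — two paths of length 4: r = 2·(1/2)^4 = 1/8).
Hamilton's rule: n·r·B > C  ⇒  n > C/(r·B) = 0.031/(0.125·0.0579) = 4.283.
The smallest integer exceeding 4.283 is 5.

5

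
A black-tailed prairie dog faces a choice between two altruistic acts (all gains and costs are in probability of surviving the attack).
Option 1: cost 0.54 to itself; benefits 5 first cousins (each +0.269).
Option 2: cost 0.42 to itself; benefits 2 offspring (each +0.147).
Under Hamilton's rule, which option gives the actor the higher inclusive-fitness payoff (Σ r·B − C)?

Option 2

Option 1: r to a first cousin = 0.125.
Option 1: Σ r·B − C = (5·0.125·0.269) − 0.54 = -0.371875.
Option 2: r to an offspring = 0.5.
Option 2: Σ r·B − C = (2·0.5·0.147) − 0.42 = -0.273.
Option 2 has the higher net inclusive-fitness payoff.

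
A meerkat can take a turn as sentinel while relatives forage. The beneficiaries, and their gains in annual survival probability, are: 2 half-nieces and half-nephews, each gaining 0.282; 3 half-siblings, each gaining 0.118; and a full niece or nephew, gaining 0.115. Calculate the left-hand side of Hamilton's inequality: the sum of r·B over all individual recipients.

0.18775

r to a half-niece or half-nephew = 0.125 (half-aunt/uncle↔niece/nephew: one path of length 3: r = (1/2)^3 = 1/8).
r to a half-sibling = 1/4 (half-sibs share one parent — one path of length 2: r = (1/2)^2 = 1/4).
r to a full niece or nephew = 0.25 (full aunt/uncle↔niece/nephew: two paths of length 3 through the shared grandparent pair: r = 2·(1/2)^3 = 1/4).
Summing one r·B term per recipient: 2·0.125·0.282 + 3·0.25·0.118 + 1·0.25·0.115 = 0.18775.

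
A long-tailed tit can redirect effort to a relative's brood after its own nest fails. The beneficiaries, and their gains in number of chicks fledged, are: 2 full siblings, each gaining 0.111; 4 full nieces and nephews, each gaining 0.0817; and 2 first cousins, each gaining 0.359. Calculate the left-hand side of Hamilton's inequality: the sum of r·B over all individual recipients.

0.28245

r to a full sibling = 0.5 (full sibs share both parents — two paths of length 2: r = 2·(1/2)^2 = 1/2).
r to a full niece or nephew = 0.25 (full aunt/uncle↔niece/nephew: two paths of length 3 through the shared grandparent pair: r = 2·(1/2)^3 = 1/4).
r to a first cousin = 0.125 (first cousins share one grandparent pair — two paths of length 4: r = 2·(1/2)^4 = 1/8).
Summing one r·B term per recipient: 2·0.5·0.111 + 4·0.25·0.0817 + 2·0.125·0.359 = 0.28245.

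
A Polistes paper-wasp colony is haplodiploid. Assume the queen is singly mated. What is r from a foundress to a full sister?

Haplodiploid full sisters inherit their father's entire haploid genome identically (contributing 1/2) and on average half of their mother's contribution (1/2 · 1/2 = 1/4); r = 1/2 + 1/4 = 3/4.

0.75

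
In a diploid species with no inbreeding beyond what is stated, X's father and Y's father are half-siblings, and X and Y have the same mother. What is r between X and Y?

0.3125

Independent pedigree routes through distinct common ancestors add.
X and Y are related in two ways: half first cousins through their fathers (r = 1/16) and half-sibs through their shared mother (r = 1/4).
r = 1/16 + 1/4 = 5/16 = 0.3125.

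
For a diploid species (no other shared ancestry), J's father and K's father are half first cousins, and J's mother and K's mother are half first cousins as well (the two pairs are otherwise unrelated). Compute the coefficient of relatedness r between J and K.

0.03125

Independent pedigree routes through distinct common ancestors add.
J and K are related in two ways: half second cousins through their fathers (r = 1/64) and half second cousins through their mothers (r = 1/64).
r = 1/64 + 1/64 = 1/32 = 0.03125.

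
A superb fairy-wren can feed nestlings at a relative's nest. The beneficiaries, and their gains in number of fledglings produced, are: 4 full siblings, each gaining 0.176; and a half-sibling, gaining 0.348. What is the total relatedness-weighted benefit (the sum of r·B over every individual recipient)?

0.439

r to a full sibling = 1/2 (full sibs share both parents — two paths of length 2: r = 2·(1/2)^2 = 1/2).
r to a half-sibling = 0.25 (half-sibs share one parent — one path of length 2: r = (1/2)^2 = 1/4).
Summing one r·B term per recipient: 4·0.5·0.176 + 1·0.25·0.348 = 0.439.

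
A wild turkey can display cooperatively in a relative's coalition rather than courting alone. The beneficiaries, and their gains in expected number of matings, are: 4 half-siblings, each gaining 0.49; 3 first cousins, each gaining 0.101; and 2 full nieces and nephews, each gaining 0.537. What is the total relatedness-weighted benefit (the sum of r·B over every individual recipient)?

r to a half-sibling = 0.25 (half-sibs share one parent — one path of length 2: r = (1/2)^2 = 1/4).
r to a first cousin = 0.125 (first cousins share one grandparent pair — two paths of length 4: r = 2·(1/2)^4 = 1/8).
r to a full niece or nephew = 0.25 (full aunt/uncle↔niece/nephew: two paths of length 3 through the shared grandparent pair: r = 2·(1/2)^3 = 1/4).
Summing one r·B term per recipient: 4·0.25·0.49 + 3·0.125·0.101 + 2·0.25·0.537 = 0.796375.

0.796375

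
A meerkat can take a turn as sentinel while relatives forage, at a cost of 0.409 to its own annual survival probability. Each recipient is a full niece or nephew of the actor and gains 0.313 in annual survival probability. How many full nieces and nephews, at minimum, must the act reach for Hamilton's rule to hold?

r to a full niece or nephew = 1/4 (full aunt/uncle↔niece/nephew: two paths of length 3 through the shared grandparent pair: r = 2·(1/2)^3 = 1/4).
Hamilton's rule: n·r·B > C  ⇒  n > C/(r·B) = 0.409/(0.25·0.313) = 5.227.
The smallest integer exceeding 5.227 is 6.

6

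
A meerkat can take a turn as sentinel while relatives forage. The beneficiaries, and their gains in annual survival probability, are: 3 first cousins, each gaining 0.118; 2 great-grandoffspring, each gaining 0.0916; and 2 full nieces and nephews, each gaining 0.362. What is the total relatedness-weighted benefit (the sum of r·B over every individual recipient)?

r to a first cousin = 0.125 (first cousins share one grandparent pair — two paths of length 4: r = 2·(1/2)^4 = 1/8).
r to a great-grandoffspring = 1/8 (three parent–offspring links: r = (1/2)^3 = 1/8).
r to a full niece or nephew = 1/4 (full aunt/uncle↔niece/nephew: two paths of length 3 through the shared grandparent pair: r = 2·(1/2)^3 = 1/4).
Summing one r·B term per recipient: 3·0.125·0.118 + 2·0.125·0.0916 + 2·0.25·0.362 = 0.24815.

0.24815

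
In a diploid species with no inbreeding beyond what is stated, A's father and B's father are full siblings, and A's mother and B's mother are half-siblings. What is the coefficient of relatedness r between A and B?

Wright's path rule: contributions from independent ancestry routes add.
A and B are related in two ways: first cousins through their fathers (r = 1/8) and half first cousins through their mothers (r = 1/16).
r = 1/8 + 1/16 = 3/16 = 0.1875.

0.1875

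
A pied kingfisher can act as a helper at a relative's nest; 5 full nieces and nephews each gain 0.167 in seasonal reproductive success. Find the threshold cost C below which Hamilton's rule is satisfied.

0.20875

r to a full niece or nephew = 1/4 (full aunt/uncle↔niece/nephew: two paths of length 3 through the shared grandparent pair: r = 2·(1/2)^3 = 1/4).
Hamilton's rule: n·r·B > C, so the trait is favored while C < n·r·B = 5·0.25·0.167 = 0.20875.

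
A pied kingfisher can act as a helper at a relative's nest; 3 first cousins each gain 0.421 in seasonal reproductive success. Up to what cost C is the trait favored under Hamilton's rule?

0.157875

r to a first cousin = 0.125 (first cousins share one grandparent pair — two paths of length 4: r = 2·(1/2)^4 = 1/8).
Hamilton's rule: n·r·B > C, so the trait is favored while C < n·r·B = 3·0.125·0.421 = 0.157875.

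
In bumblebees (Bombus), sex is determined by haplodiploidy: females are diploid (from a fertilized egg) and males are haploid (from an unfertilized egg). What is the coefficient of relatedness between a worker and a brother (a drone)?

0.25

Her haploid brother carries none of their father's genes and a random half of their mother's genome; that half matches the maternal half of her own genome with probability 1/2: r = 1/2 · 1/2 = 1/4.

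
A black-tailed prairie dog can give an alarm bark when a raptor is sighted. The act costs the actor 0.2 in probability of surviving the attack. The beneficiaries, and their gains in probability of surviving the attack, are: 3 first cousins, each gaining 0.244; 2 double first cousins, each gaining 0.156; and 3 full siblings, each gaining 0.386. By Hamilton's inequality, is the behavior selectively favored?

Hamilton's rule: the trait is favored when the sum of r·B over every recipient exceeds the actor's cost C.
r to a first cousin = 1/8 (first cousins share one grandparent pair — two paths of length 4: r = 2·(1/2)^4 = 1/8).
r to a double first cousin = 1/4 (double first cousins share both grandparent pairs — four paths of length 4: r = 4·(1/2)^4 = 1/4).
r to a full sibling = 1/2 (full sibs share both parents — two paths of length 2: r = 2·(1/2)^2 = 1/2).
Summing one r·B term per recipient: 3·0.125·0.244 + 2·0.25·0.156 + 3·0.5·0.386 = 0.7485.
0.7485 > 0.2: the indirect benefit exceeds the cost.

Yes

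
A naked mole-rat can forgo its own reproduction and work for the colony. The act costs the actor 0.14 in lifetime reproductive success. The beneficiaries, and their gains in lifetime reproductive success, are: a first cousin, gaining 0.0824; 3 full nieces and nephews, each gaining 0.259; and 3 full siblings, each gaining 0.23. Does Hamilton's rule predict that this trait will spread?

Yes

Hamilton's rule: the trait is favored when the sum of r·B over every recipient exceeds the actor's cost C.
r to a first cousin = 1/8 (first cousins share one grandparent pair — two paths of length 4: r = 2·(1/2)^4 = 1/8).
r to a full niece or nephew = 1/4 (full aunt/uncle↔niece/nephew: two paths of length 3 through the shared grandparent pair: r = 2·(1/2)^3 = 1/4).
r to a full sibling = 0.5 (full sibs share both parents — two paths of length 2: r = 2·(1/2)^2 = 1/2).
Summing one r·B term per recipient: 1·0.125·0.0824 + 3·0.25·0.259 + 3·0.5·0.23 = 0.54955.
0.54955 > 0.14: the indirect benefit exceeds the cost.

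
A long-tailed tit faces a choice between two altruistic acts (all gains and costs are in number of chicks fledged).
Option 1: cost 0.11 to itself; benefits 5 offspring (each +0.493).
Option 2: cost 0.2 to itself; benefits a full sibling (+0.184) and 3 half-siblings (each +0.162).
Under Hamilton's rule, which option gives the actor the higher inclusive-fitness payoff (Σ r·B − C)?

Option 1

Option 1: r to an offspring = 0.5.
Option 1: Σ r·B − C = (5·0.5·0.493) − 0.11 = 1.1225.
Option 2: r to a full sibling = 0.5.
Option 2: r to a half-sibling = 0.25.
Option 2: Σ r·B − C = (1·0.5·0.184 + 3·0.25·0.162) − 0.2 = 0.0135.
Option 1 has the higher net inclusive-fitness payoff.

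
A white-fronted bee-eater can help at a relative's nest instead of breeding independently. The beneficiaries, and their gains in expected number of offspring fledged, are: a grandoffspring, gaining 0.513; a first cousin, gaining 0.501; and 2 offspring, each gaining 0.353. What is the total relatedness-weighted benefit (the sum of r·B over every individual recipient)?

r to a grandoffspring = 1/4 (two parent–offspring links: r = (1/2)^2 = 1/4).
r to a first cousin = 1/8 (first cousins share one grandparent pair — two paths of length 4: r = 2·(1/2)^4 = 1/8).
r to an offspring = 0.5 (one parent–offspring link: r = (1/2)^1 = 1/2).
Summing one r·B term per recipient: 1·0.25·0.513 + 1·0.125·0.501 + 2·0.5·0.353 = 0.543875.

0.543875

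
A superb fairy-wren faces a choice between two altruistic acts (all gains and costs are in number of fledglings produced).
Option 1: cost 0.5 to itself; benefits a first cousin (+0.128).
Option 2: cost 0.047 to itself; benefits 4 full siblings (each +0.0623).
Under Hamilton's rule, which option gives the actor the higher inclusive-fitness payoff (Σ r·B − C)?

Option 2

Option 1: r to a first cousin = 0.125.
Option 1: Σ r·B − C = (1·0.125·0.128) − 0.5 = -0.484.
Option 2: r to a full sibling = 0.5.
Option 2: Σ r·B − C = (4·0.5·0.0623) − 0.047 = 0.0776.
Option 2 has the higher net inclusive-fitness payoff.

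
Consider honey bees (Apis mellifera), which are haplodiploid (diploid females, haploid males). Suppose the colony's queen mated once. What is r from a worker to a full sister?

Haplodiploid full sisters inherit their father's entire haploid genome identically (contributing 1/2) and on average half of their mother's contribution (1/2 · 1/2 = 1/4); r = 1/2 + 1/4 = 3/4.

0.75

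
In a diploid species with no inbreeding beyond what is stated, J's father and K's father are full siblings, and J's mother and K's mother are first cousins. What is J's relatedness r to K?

0.15625

Independent pedigree routes through distinct common ancestors add.
J and K are related in two ways: first cousins through their fathers (r = 1/8) and second cousins through their mothers (r = 1/32).
r = 1/8 + 1/32 = 5/32 = 0.15625.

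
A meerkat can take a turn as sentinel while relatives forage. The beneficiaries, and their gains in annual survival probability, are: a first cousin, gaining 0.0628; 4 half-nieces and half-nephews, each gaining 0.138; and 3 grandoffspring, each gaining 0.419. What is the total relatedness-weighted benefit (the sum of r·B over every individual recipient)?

0.3911

r to a first cousin = 0.125 (first cousins share one grandparent pair — two paths of length 4: r = 2·(1/2)^4 = 1/8).
r to a half-niece or half-nephew = 1/8 (half-aunt/uncle↔niece/nephew: one path of length 3: r = (1/2)^3 = 1/8).
r to a grandoffspring = 1/4 (two parent–offspring links: r = (1/2)^2 = 1/4).
Summing one r·B term per recipient: 1·0.125·0.0628 + 4·0.125·0.138 + 3·0.25·0.419 = 0.3911.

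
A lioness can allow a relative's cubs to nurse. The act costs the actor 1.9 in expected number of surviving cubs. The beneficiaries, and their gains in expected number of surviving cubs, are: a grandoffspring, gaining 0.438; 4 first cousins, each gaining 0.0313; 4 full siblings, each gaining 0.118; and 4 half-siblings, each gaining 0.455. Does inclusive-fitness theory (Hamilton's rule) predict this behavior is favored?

No

Hamilton's rule: the trait is favored when the sum of r·B over every recipient exceeds the actor's cost C.
r to a grandoffspring = 0.25 (two parent–offspring links: r = (1/2)^2 = 1/4).
r to a first cousin = 0.125 (first cousins share one grandparent pair — two paths of length 4: r = 2·(1/2)^4 = 1/8).
r to a full sibling = 1/2 (full sibs share both parents — two paths of length 2: r = 2·(1/2)^2 = 1/2).
r to a half-sibling = 1/4 (half-sibs share one parent — one path of length 2: r = (1/2)^2 = 1/4).
Summing one r·B term per recipient: 1·0.25·0.438 + 4·0.125·0.0313 + 4·0.5·0.118 + 4·0.25·0.455 = 0.81615.
0.81615 < 1.9: the indirect benefit is less than the cost.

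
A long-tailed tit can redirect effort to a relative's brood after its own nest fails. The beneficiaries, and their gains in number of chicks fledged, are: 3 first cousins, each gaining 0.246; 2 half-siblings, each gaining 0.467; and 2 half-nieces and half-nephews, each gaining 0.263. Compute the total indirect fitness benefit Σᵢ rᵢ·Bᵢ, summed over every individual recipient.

r to a first cousin = 0.125 (first cousins share one grandparent pair — two paths of length 4: r = 2·(1/2)^4 = 1/8).
r to a half-sibling = 0.25 (half-sibs share one parent — one path of length 2: r = (1/2)^2 = 1/4).
r to a half-niece or half-nephew = 1/8 (half-aunt/uncle↔niece/nephew: one path of length 3: r = (1/2)^3 = 1/8).
Summing one r·B term per recipient: 3·0.125·0.246 + 2·0.25·0.467 + 2·0.125·0.263 = 0.3915.

0.3915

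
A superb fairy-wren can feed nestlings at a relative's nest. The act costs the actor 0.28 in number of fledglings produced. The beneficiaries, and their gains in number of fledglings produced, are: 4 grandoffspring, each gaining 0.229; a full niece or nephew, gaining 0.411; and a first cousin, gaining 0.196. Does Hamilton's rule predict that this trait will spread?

Yes

Hamilton's rule: the trait is favored when the sum of r·B over every recipient exceeds the actor's cost C.
r to a grandoffspring = 1/4 (two parent–offspring links: r = (1/2)^2 = 1/4).
r to a full niece or nephew = 1/4 (full aunt/uncle↔niece/nephew: two paths of length 3 through the shared grandparent pair: r = 2·(1/2)^3 = 1/4).
r to a first cousin = 1/8 (first cousins share one grandparent pair — two paths of length 4: r = 2·(1/2)^4 = 1/8).
Summing one r·B term per recipient: 4·0.25·0.229 + 1·0.25·0.411 + 1·0.125·0.196 = 0.35625.
0.35625 > 0.28: the indirect benefit exceeds the cost.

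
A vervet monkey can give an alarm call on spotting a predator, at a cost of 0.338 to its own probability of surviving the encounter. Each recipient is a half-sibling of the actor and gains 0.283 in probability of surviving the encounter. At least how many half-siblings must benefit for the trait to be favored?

r to a half-sibling = 0.25 (half-sibs share one parent — one path of length 2: r = (1/2)^2 = 1/4).
Hamilton's rule: n·r·B > C  ⇒  n > C/(r·B) = 0.338/(0.25·0.283) = 4.777.
The smallest integer exceeding 4.777 is 5.

5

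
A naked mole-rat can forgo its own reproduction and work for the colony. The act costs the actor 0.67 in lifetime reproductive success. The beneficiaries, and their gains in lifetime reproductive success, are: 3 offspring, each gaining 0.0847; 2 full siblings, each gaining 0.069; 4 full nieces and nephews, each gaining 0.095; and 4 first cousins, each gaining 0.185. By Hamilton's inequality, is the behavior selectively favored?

No

Hamilton's rule: the trait is favored when the sum of r·B over every recipient exceeds the actor's cost C.
r to an offspring = 0.5 (one parent–offspring link: r = (1/2)^1 = 1/2).
r to a full sibling = 0.5 (full sibs share both parents — two paths of length 2: r = 2·(1/2)^2 = 1/2).
r to a full niece or nephew = 0.25 (full aunt/uncle↔niece/nephew: two paths of length 3 through the shared grandparent pair: r = 2·(1/2)^3 = 1/4).
r to a first cousin = 1/8 (first cousins share one grandparent pair — two paths of length 4: r = 2·(1/2)^4 = 1/8).
Summing one r·B term per recipient: 3·0.5·0.0847 + 2·0.5·0.069 + 4·0.25·0.095 + 4·0.125·0.185 = 0.38355.
0.38355 < 0.67: the indirect benefit is less than the cost.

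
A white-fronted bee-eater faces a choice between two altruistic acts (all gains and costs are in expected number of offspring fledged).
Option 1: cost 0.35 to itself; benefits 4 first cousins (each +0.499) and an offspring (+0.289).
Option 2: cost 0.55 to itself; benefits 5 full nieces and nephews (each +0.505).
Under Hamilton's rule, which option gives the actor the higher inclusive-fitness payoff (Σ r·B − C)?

Option 2

Option 1: r to a first cousin = 0.125.
Option 1: r to an offspring = 0.5.
Option 1: Σ r·B − C = (4·0.125·0.499 + 1·0.5·0.289) − 0.35 = 0.044.
Option 2: r to a full niece or nephew = 0.25.
Option 2: Σ r·B − C = (5·0.25·0.505) − 0.55 = 0.08125.
Option 2 has the higher net inclusive-fitness payoff.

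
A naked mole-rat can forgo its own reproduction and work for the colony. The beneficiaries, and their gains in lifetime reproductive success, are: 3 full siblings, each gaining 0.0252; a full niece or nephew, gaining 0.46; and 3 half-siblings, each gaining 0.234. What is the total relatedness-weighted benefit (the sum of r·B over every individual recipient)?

r to a full sibling = 1/2 (full sibs share both parents — two paths of length 2: r = 2·(1/2)^2 = 1/2).
r to a full niece or nephew = 1/4 (full aunt/uncle↔niece/nephew: two paths of length 3 through the shared grandparent pair: r = 2·(1/2)^3 = 1/4).
r to a half-sibling = 1/4 (half-sibs share one parent — one path of length 2: r = (1/2)^2 = 1/4).
Summing one r·B term per recipient: 3·0.5·0.0252 + 1·0.25·0.46 + 3·0.25·0.234 = 0.3283.

0.3283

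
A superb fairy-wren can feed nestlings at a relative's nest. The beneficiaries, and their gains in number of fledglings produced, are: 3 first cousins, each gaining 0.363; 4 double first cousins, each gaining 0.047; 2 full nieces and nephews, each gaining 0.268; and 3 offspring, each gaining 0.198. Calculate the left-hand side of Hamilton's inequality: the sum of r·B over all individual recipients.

r to a first cousin = 0.125 (first cousins share one grandparent pair — two paths of length 4: r = 2·(1/2)^4 = 1/8).
r to a double first cousin = 0.25 (double first cousins share both grandparent pairs — four paths of length 4: r = 4·(1/2)^4 = 1/4).
r to a full niece or nephew = 0.25 (full aunt/uncle↔niece/nephew: two paths of length 3 through the shared grandparent pair: r = 2·(1/2)^3 = 1/4).
r to an offspring = 1/2 (one parent–offspring link: r = (1/2)^1 = 1/2).
Summing one r·B term per recipient: 3·0.125·0.363 + 4·0.25·0.047 + 2·0.25·0.268 + 3·0.5·0.198 = 0.614125.

0.614125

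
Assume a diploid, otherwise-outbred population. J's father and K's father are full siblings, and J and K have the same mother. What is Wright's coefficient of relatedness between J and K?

With two independent routes of shared ancestry, r is the sum of the two contributions.
J and K are related in two ways: first cousins through their fathers (r = 1/8) and half-sibs through their shared mother (r = 1/4).
r = 1/8 + 1/4 = 3/8 = 0.375.

0.375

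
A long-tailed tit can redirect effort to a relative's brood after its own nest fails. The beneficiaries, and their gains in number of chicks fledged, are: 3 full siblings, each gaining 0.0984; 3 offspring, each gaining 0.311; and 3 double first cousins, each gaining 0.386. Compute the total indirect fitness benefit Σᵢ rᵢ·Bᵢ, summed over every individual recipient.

r to a full sibling = 1/2 (full sibs share both parents — two paths of length 2: r = 2·(1/2)^2 = 1/2).
r to an offspring = 1/2 (one parent–offspring link: r = (1/2)^1 = 1/2).
r to a double first cousin = 0.25 (double first cousins share both grandparent pairs — four paths of length 4: r = 4·(1/2)^4 = 1/4).
Summing one r·B term per recipient: 3·0.5·0.0984 + 3·0.5·0.311 + 3·0.25·0.386 = 0.9036.

0.9036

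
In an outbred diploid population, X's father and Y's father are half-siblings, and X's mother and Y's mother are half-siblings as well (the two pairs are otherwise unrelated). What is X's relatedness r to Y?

Wright's path rule: contributions from independent ancestry routes add.
X and Y are related in two ways: half first cousins through their fathers (r = 1/16) and half first cousins through their mothers (r = 1/16).
r = 1/16 + 1/16 = 0.125.

0.125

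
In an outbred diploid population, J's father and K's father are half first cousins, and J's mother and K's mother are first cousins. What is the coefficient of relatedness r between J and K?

Independent pedigree routes through distinct common ancestors add.
J and K are related in two ways: half second cousins through their fathers (r = 1/64) and second cousins through their mothers (r = 1/32).
r = 1/64 + 1/32 = 0.046875.

0.046875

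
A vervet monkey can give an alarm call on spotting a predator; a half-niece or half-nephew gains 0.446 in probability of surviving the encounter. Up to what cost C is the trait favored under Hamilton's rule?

r to a half-niece or half-nephew = 1/8 (half-aunt/uncle↔niece/nephew: one path of length 3: r = (1/2)^3 = 1/8).
Hamilton's rule: n·r·B > C, so the trait is favored while C < n·r·B = 1·0.125·0.446 = 0.05575.

0.05575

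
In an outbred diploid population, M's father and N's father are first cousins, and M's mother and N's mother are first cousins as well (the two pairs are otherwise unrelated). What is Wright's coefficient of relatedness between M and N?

0.0625

Relatedness sums over independent paths through distinct common ancestors.
M and N are related in two ways: second cousins through their fathers (r = 1/32) and second cousins through their mothers (r = 1/32).
r = 1/32 + 1/32 = 1/16 = 0.0625.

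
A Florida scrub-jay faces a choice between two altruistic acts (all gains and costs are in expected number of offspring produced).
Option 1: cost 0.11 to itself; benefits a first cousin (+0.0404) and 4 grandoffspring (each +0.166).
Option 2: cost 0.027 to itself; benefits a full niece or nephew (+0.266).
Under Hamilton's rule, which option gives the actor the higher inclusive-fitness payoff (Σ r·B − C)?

Option 1: r to a first cousin = 0.125.
Option 1: r to a grandoffspring = 0.25.
Option 1: Σ r·B − C = (1·0.125·0.0404 + 4·0.25·0.166) − 0.11 = 0.06105.
Option 2: r to a full niece or nephew = 0.25.
Option 2: Σ r·B − C = (1·0.25·0.266) − 0.027 = 0.0395.
Option 1 has the higher net inclusive-fitness payoff.

Option 1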